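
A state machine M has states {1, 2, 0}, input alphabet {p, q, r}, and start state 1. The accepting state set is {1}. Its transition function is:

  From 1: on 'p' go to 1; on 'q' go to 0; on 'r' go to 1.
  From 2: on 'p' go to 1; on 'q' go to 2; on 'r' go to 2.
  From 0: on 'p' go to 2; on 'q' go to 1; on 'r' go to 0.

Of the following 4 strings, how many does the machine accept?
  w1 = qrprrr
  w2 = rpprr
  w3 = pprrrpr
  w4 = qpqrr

w1:
  start at 1
  read 'q': 1 → 0
  read 'r': 0 → 0
  read 'p': 0 → 2
  read 'r': 2 → 2
  read 'r': 2 → 2
  read 'r': 2 → 2
  end 2, rejected
w2:
  start at 1
  read 'r': 1 → 1
  read 'p': 1 → 1
  read 'p': 1 → 1
  read 'r': 1 → 1
  read 'r': 1 → 1
  end 1, accepted
w3:
  start at 1
  read 'p': 1 → 1
  read 'p': 1 → 1
  read 'r': 1 → 1
  read 'r': 1 → 1
  read 'r': 1 → 1
  read 'p': 1 → 1
  read 'r': 1 → 1
  end 1, accepted
w4:
  start at 1
  read 'q': 1 → 0
  read 'p': 0 → 2
  read 'q': 2 → 2
  read 'r': 2 → 2
  read 'r': 2 → 2
  end 2, rejected

2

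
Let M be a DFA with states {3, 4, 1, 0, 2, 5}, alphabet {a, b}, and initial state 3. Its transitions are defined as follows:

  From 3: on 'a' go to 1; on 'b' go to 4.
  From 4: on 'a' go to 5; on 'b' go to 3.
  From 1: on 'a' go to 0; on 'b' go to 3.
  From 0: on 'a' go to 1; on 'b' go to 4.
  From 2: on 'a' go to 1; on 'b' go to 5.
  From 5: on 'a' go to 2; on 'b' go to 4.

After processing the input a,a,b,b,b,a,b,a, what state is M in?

5

Trace: 3 -a-> 1 -a-> 0 -b-> 4 -b-> 3 -b-> 4 -a-> 5 -b-> 4 -a-> 5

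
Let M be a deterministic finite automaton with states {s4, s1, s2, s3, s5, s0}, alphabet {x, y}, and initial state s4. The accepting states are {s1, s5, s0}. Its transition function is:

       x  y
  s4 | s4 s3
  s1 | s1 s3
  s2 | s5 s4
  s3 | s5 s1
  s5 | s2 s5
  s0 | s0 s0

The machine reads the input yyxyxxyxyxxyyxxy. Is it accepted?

No

Trace: s4 -y-> s3 -y-> s1 -x-> s1 -y-> s3 -x-> s5 -x-> s2 -y-> s4 -x-> s4 -y-> s3 -x-> s5 -x-> s2 -y-> s4 -y-> s3 -x-> s5 -x-> s2 -y-> s4
End state s4 is not accepting.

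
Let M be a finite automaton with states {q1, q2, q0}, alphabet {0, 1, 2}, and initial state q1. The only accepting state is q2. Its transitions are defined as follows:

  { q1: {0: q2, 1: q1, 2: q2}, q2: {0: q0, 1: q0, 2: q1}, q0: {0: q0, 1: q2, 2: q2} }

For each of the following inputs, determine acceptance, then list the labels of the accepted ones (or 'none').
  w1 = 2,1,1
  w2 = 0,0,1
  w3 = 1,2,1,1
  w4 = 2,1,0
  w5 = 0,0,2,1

w1:
  start at q1
  read '2': q1 → q2
  read '1': q2 → q0
  read '1': q0 → q2
  end q2, accepted
w2:
  start at q1
  read '0': q1 → q2
  read '0': q2 → q0
  read '1': q0 → q2
  end q2, accepted
w3:
  start at q1
  read '1': q1 → q1
  read '2': q1 → q2
  read '1': q2 → q0
  read '1': q0 → q2
  end q2, accepted
w4:
  start at q1
  read '2': q1 → q2
  read '1': q2 → q0
  read '0': q0 → q0
  end q0, rejected
w5:
  start at q1
  read '0': q1 → q2
  read '0': q2 → q0
  read '2': q0 → q2
  read '1': q2 → q0
  end q0, rejected

w1, w2, w3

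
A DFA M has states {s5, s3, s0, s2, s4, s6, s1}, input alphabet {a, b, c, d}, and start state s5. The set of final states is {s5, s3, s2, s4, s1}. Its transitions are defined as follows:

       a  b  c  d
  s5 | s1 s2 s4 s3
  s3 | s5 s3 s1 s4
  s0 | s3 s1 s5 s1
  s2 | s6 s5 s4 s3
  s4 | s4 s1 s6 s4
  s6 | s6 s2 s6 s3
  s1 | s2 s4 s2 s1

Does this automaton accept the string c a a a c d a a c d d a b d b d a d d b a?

start at s5
read 'c': s5 → s4
read 'a': s4 → s4
read 'a': s4 → s4
read 'a': s4 → s4
read 'c': s4 → s6
read 'd': s6 → s3
read 'a': s3 → s5
read 'a': s5 → s1
read 'c': s1 → s2
read 'd': s2 → s3
read 'd': s3 → s4
read 'a': s4 → s4
read 'b': s4 → s1
read 'd': s1 → s1
read 'b': s1 → s4
read 'd': s4 → s4
read 'a': s4 → s4
read 'd': s4 → s4
read 'd': s4 → s4
read 'b': s4 → s1
read 'a': s1 → s2
End state s2 is accepting.

Yes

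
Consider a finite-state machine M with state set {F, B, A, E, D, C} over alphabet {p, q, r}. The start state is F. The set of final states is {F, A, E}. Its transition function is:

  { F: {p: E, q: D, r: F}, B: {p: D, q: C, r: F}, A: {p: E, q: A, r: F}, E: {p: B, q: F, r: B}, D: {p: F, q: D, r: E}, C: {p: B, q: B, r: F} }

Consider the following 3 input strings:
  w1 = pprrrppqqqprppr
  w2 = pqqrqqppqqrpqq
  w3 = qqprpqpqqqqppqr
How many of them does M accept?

2

w1:
  start at F
  read 'p': F → E
  read 'p': E → B
  read 'r': B → F
  read 'r': F → F
  read 'r': F → F
  read 'p': F → E
  read 'p': E → B
  read 'q': B → C
  read 'q': C → B
  read 'q': B → C
  read 'p': C → B
  read 'r': B → F
  read 'p': F → E
  read 'p': E → B
  read 'r': B → F
  end F, accepted
w2:
  start at F
  read 'p': F → E
  read 'q': E → F
  read 'q': F → D
  read 'r': D → E
  read 'q': E → F
  read 'q': F → D
  read 'p': D → F
  read 'p': F → E
  read 'q': E → F
  read 'q': F → D
  read 'r': D → E
  read 'p': E → B
  read 'q': B → C
  read 'q': C → B
  end B, rejected
w3:
  start at F
  read 'q': F → D
  read 'q': D → D
  read 'p': D → F
  read 'r': F → F
  read 'p': F → E
  read 'q': E → F
  read 'p': F → E
  read 'q': E → F
  read 'q': F → D
  read 'q': D → D
  read 'q': D → D
  read 'p': D → F
  read 'p': F → E
  read 'q': E → F
  read 'r': F → F
  end F, accepted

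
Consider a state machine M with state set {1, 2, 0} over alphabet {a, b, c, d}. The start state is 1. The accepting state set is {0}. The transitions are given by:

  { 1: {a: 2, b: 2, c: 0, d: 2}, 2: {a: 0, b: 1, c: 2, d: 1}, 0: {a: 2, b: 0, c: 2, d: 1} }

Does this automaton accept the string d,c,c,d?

No

Trace: 1 -d-> 2 -c-> 2 -c-> 2 -d-> 1
End state 1 is not accepting.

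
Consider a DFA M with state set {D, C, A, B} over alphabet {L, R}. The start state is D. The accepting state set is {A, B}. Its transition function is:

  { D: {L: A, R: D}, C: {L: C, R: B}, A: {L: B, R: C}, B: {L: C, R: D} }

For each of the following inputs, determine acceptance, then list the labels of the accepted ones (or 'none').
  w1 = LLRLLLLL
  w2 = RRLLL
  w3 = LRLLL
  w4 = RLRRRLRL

w1:
  start at D
  read 'L': D → A
  read 'L': A → B
  read 'R': B → D
  read 'L': D → A
  read 'L': A → B
  read 'L': B → C
  read 'L': C → C
  read 'L': C → C
  end C, rejected
w2:
  start at D
  read 'R': D → D
  read 'R': D → D
  read 'L': D → A
  read 'L': A → B
  read 'L': B → C
  end C, rejected
w3:
  start at D
  read 'L': D → A
  read 'R': A → C
  read 'L': C → C
  read 'L': C → C
  read 'L': C → C
  end C, rejected
w4:
  start at D
  read 'R': D → D
  read 'L': D → A
  read 'R': A → C
  read 'R': C → B
  read 'R': B → D
  read 'L': D → A
  read 'R': A → C
  read 'L': C → C
  end C, rejected

none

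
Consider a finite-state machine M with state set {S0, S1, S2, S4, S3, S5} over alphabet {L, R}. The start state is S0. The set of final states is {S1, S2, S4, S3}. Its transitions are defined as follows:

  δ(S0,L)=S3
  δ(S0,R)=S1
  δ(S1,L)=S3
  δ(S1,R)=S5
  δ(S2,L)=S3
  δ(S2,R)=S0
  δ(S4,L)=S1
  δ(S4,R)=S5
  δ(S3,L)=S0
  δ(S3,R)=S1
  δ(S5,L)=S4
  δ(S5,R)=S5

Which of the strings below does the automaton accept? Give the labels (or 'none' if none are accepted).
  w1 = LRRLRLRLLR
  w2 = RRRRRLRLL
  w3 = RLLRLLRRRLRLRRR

w1:
  start at S0
  read 'L': S0 → S3
  read 'R': S3 → S1
  read 'R': S1 → S5
  read 'L': S5 → S4
  read 'R': S4 → S5
  read 'L': S5 → S4
  read 'R': S4 → S5
  read 'L': S5 → S4
  read 'L': S4 → S1
  read 'R': S1 → S5
  end S5, rejected
w2:
  start at S0
  read 'R': S0 → S1
  read 'R': S1 → S5
  read 'R': S5 → S5
  read 'R': S5 → S5
  read 'R': S5 → S5
  read 'L': S5 → S4
  read 'R': S4 → S5
  read 'L': S5 → S4
  read 'L': S4 → S1
  end S1, accepted
w3:
  start at S0
  read 'R': S0 → S1
  read 'L': S1 → S3
  read 'L': S3 → S0
  read 'R': S0 → S1
  read 'L': S1 → S3
  read 'L': S3 → S0
  read 'R': S0 → S1
  read 'R': S1 → S5
  read 'R': S5 → S5
  read 'L': S5 → S4
  read 'R': S4 → S5
  read 'L': S5 → S4
  read 'R': S4 → S5
  read 'R': S5 → S5
  read 'R': S5 → S5
  end S5, rejected

w2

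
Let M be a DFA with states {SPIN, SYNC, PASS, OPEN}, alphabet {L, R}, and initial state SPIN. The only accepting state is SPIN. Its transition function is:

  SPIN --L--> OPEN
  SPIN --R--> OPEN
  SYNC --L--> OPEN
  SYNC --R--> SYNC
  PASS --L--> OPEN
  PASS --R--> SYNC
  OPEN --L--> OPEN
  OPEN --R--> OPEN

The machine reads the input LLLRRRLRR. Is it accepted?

start at SPIN
read 'L': SPIN → OPEN
read 'L': OPEN → OPEN
read 'L': OPEN → OPEN
read 'R': OPEN → OPEN
read 'R': OPEN → OPEN
read 'R': OPEN → OPEN
read 'L': OPEN → OPEN
read 'R': OPEN → OPEN
read 'R': OPEN → OPEN
End state OPEN is not accepting.

No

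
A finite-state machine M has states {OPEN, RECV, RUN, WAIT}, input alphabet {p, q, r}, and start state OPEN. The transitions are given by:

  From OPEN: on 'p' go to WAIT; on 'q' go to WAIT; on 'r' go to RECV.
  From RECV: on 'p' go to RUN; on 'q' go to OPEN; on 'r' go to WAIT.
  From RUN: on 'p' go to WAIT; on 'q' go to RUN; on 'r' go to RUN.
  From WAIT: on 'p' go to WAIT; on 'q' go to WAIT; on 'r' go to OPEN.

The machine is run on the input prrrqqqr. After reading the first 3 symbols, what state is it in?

start at OPEN
read 'p': OPEN → WAIT
read 'r': WAIT → OPEN
read 'r': OPEN → RECV
After 3 symbols: RECV.

RECV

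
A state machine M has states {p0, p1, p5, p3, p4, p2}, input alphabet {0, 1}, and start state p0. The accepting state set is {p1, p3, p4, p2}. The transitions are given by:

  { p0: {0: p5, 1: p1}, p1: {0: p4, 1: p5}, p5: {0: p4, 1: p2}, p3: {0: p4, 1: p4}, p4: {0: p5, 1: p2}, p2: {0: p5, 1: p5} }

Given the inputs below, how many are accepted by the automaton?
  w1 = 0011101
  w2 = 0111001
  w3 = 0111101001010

w1: p0 → p5 → p4 → p2 → p5 → p2 → p5 → p2  → end p2, accepted
w2: p0 → p5 → p2 → p5 → p2 → p5 → p4 → p2  → end p2, accepted
w3: p0 → p5 → p2 → p5 → p2 → p5 → p4 → p2 → p5 → p4 → p2 → p5 → p2 → p5  → end p5, rejected

2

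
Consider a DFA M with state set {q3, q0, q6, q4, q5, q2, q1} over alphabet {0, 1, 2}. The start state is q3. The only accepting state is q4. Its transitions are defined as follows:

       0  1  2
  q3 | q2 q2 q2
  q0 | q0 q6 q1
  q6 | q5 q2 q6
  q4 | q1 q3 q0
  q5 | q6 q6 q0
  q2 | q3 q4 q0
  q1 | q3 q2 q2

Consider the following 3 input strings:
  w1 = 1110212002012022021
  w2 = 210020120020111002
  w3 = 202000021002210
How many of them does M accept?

w1:
  start at q3
  read '1': q3 → q2
  read '1': q2 → q4
  read '1': q4 → q3
  read '0': q3 → q2
  read '2': q2 → q0
  read '1': q0 → q6
  read '2': q6 → q6
  read '0': q6 → q5
  read '0': q5 → q6
  read '2': q6 → q6
  read '0': q6 → q5
  read '1': q5 → q6
  read '2': q6 → q6
  read '0': q6 → q5
  read '2': q5 → q0
  read '2': q0 → q1
  read '0': q1 → q3
  read '2': q3 → q2
  read '1': q2 → q4
  end q4, accepted
w2:
  start at q3
  read '2': q3 → q2
  read '1': q2 → q4
  read '0': q4 → q1
  read '0': q1 → q3
  read '2': q3 → q2
  read '0': q2 → q3
  read '1': q3 → q2
  read '2': q2 → q0
  read '0': q0 → q0
  read '0': q0 → q0
  read '2': q0 → q1
  read '0': q1 → q3
  read '1': q3 → q2
  read '1': q2 → q4
  read '1': q4 → q3
  read '0': q3 → q2
  read '0': q2 → q3
  read '2': q3 → q2
  end q2, rejected
w3:
  start at q3
  read '2': q3 → q2
  read '0': q2 → q3
  read '2': q3 → q2
  read '0': q2 → q3
  read '0': q3 → q2
  read '0': q2 → q3
  read '0': q3 → q2
  read '2': q2 → q0
  read '1': q0 → q6
  read '0': q6 → q5
  read '0': q5 → q6
  read '2': q6 → q6
  read '2': q6 → q6
  read '1': q6 → q2
  read '0': q2 → q3
  end q3, rejected

1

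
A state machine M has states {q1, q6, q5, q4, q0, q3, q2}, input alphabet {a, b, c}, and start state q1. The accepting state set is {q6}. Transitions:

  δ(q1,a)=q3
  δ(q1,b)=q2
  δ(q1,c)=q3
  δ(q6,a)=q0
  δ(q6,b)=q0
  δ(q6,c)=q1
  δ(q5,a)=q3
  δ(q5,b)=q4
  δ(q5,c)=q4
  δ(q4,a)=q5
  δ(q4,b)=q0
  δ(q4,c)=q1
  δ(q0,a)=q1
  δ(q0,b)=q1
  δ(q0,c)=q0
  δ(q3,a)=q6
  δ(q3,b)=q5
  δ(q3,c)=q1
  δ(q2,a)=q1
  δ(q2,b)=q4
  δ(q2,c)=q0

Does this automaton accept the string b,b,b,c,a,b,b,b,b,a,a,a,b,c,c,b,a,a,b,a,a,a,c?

No

Trace: q1 -b-> q2 -b-> q4 -b-> q0 -c-> q0 -a-> q1 -b-> q2 -b-> q4 -b-> q0 -b-> q1 -a-> q3 -a-> q6 -a-> q0 -b-> q1 -c-> q3 -c-> q1 -b-> q2 -a-> q1 -a-> q3 -b-> q5 -a-> q3 -a-> q6 -a-> q0 -c-> q0
End state q0 is not accepting.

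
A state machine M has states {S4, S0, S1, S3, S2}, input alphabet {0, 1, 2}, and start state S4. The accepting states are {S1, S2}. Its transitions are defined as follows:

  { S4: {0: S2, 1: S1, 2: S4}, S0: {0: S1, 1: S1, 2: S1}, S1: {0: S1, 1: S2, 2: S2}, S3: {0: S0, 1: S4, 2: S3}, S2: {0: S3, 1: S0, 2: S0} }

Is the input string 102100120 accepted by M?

S4 → S1 → S1 → S2 → S0 → S1 → S1 → S2 → S0 → S1
End state S1 is accepting.

Yes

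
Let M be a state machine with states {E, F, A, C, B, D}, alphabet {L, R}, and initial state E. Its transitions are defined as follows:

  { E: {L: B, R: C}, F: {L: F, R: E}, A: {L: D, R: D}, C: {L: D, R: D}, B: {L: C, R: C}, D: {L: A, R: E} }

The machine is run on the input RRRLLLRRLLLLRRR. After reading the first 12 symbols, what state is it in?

E → C → D → E → B → C → D → E → C → D → A → D → A
After 12 symbols: A.

A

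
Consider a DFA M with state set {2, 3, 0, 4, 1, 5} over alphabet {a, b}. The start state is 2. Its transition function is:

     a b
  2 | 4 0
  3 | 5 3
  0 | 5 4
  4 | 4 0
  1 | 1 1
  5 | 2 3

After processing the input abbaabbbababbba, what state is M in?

Trace: 2 -a-> 4 -b-> 0 -b-> 4 -a-> 4 -a-> 4 -b-> 0 -b-> 4 -b-> 0 -a-> 5 -b-> 3 -a-> 5 -b-> 3 -b-> 3 -b-> 3 -a-> 5

5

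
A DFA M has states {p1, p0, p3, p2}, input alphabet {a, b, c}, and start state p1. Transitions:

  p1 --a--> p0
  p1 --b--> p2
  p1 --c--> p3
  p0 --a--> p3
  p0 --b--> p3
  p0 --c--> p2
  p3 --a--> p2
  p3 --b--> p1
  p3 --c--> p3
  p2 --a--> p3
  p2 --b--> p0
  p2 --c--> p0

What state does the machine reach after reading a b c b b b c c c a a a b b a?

p3

p1 → p0 → p3 → p3 → p1 → p2 → p0 → p2 → p0 → p2 → p3 → p2 → p3 → p1 → p2 → p3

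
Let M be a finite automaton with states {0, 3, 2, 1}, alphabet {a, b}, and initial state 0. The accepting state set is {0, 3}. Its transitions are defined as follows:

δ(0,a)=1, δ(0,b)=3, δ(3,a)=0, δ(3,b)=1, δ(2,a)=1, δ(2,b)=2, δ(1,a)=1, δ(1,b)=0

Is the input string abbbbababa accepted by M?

start at 0
read 'a': 0 → 1
read 'b': 1 → 0
read 'b': 0 → 3
read 'b': 3 → 1
read 'b': 1 → 0
read 'a': 0 → 1
read 'b': 1 → 0
read 'a': 0 → 1
read 'b': 1 → 0
read 'a': 0 → 1
End state 1 is not accepting.

No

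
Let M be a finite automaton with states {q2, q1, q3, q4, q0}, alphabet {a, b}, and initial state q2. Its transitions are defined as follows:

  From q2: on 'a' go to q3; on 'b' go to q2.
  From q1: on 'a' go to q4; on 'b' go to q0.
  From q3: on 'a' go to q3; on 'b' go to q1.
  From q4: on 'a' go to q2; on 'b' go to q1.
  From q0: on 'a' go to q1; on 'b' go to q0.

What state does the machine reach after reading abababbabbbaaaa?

start at q2
read 'a': q2 → q3
read 'b': q3 → q1
read 'a': q1 → q4
read 'b': q4 → q1
read 'a': q1 → q4
read 'b': q4 → q1
read 'b': q1 → q0
read 'a': q0 → q1
read 'b': q1 → q0
read 'b': q0 → q0
read 'b': q0 → q0
read 'a': q0 → q1
read 'a': q1 → q4
read 'a': q4 → q2
read 'a': q2 → q3

q3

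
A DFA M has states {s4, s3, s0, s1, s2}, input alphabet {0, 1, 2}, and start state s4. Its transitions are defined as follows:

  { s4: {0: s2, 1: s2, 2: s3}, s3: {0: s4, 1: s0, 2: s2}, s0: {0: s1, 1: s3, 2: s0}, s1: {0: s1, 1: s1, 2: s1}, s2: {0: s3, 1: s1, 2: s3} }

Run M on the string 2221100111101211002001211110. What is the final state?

s1

s4 → s3 → s2 → s3 → s0 → s3 → s4 → s2 → s1 → s1 → s1 → s1 → s1 → s1 → s1 → s1 → s1 → s1 → s1 → s1 → s1 → s1 → s1 → s1 → s1 → s1 → s1 → s1 → s1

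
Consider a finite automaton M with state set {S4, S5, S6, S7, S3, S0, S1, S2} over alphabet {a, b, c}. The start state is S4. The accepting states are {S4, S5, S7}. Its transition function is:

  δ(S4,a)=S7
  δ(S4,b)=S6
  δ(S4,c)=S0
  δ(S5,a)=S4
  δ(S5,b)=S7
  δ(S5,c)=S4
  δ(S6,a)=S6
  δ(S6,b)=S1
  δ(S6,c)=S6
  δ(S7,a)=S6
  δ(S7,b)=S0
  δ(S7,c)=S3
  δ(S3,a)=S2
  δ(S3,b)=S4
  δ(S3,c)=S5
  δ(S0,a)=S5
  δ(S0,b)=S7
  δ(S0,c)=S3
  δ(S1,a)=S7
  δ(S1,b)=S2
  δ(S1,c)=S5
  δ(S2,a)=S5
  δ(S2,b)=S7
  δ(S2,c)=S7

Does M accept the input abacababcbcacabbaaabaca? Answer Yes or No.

S4 → S7 → S0 → S5 → S4 → S7 → S0 → S5 → S7 → S3 → S4 → S0 → S5 → S4 → S7 → S0 → S7 → S6 → S6 → S6 → S1 → S7 → S3 → S2
End state S2 is not accepting.

No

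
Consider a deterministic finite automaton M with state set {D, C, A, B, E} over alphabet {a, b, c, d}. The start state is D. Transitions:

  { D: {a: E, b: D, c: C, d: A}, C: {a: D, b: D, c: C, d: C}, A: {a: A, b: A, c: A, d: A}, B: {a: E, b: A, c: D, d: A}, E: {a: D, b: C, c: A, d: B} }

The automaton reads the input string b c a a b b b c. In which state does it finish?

D → D → C → D → E → C → D → D → C

C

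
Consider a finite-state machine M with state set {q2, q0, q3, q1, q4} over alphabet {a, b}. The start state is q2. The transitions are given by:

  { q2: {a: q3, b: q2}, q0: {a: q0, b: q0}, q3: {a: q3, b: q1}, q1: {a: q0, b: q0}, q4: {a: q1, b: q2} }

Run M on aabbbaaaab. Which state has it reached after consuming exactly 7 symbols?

q0

q2 → q3 → q3 → q1 → q0 → q0 → q0 → q0
After 7 symbols: q0.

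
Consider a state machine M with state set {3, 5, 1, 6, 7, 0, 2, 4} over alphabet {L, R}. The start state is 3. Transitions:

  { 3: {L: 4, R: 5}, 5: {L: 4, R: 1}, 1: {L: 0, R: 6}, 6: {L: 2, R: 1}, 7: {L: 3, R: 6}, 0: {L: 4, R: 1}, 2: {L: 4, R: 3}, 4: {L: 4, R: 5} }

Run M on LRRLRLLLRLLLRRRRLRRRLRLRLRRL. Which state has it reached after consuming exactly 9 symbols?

Trace: 3 -L-> 4 -R-> 5 -R-> 1 -L-> 0 -R-> 1 -L-> 0 -L-> 4 -L-> 4 -R-> 5
After 9 symbols: 5.

5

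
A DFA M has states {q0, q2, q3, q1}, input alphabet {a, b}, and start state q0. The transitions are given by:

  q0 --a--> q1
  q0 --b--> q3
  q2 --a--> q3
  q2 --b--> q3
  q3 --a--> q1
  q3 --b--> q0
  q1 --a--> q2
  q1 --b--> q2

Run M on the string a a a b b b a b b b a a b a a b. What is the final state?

start at q0
read 'a': q0 → q1
read 'a': q1 → q2
read 'a': q2 → q3
read 'b': q3 → q0
read 'b': q0 → q3
read 'b': q3 → q0
read 'a': q0 → q1
read 'b': q1 → q2
read 'b': q2 → q3
read 'b': q3 → q0
read 'a': q0 → q1
read 'a': q1 → q2
read 'b': q2 → q3
read 'a': q3 → q1
read 'a': q1 → q2
read 'b': q2 → q3

q3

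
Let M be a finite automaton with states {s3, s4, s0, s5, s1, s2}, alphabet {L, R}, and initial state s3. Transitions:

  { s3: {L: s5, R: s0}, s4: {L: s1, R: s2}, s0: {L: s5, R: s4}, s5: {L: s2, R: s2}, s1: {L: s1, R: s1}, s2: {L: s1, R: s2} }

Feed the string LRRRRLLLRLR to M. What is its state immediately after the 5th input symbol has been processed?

s2

s3 → s5 → s2 → s2 → s2 → s2
After 5 symbols: s2.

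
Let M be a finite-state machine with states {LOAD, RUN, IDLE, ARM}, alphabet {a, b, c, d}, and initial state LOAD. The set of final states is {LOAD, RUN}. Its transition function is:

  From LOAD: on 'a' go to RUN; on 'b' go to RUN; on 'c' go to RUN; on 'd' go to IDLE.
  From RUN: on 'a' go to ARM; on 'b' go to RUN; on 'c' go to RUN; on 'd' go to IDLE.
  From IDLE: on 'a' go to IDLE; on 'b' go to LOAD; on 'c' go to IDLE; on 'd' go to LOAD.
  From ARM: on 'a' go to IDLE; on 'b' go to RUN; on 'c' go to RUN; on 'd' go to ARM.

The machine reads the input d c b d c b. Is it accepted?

start at LOAD
read 'd': LOAD → IDLE
read 'c': IDLE → IDLE
read 'b': IDLE → LOAD
read 'd': LOAD → IDLE
read 'c': IDLE → IDLE
read 'b': IDLE → LOAD
End state LOAD is accepting.

Yes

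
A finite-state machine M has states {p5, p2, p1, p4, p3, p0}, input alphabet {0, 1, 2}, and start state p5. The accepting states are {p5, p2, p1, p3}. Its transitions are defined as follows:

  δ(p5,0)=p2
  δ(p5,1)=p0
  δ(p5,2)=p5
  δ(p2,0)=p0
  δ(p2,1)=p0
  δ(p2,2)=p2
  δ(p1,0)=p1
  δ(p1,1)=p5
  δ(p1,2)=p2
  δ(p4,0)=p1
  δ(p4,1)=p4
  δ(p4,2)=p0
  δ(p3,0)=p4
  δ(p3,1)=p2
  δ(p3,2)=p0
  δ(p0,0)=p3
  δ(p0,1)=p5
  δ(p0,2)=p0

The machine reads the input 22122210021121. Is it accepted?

Yes

start at p5
read '2': p5 → p5
read '2': p5 → p5
read '1': p5 → p0
read '2': p0 → p0
read '2': p0 → p0
read '2': p0 → p0
read '1': p0 → p5
read '0': p5 → p2
read '0': p2 → p0
read '2': p0 → p0
read '1': p0 → p5
read '1': p5 → p0
read '2': p0 → p0
read '1': p0 → p5
End state p5 is accepting.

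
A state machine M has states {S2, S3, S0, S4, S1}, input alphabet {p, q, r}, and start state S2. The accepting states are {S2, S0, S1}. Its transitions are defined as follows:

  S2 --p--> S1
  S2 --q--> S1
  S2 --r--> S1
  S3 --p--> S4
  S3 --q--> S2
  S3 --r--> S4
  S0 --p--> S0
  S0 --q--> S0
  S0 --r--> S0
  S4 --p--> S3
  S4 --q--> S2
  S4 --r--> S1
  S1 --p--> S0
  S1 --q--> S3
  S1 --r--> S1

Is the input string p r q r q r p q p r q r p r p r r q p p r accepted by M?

S2 → S1 → S1 → S3 → S4 → S2 → S1 → S0 → S0 → S0 → S0 → S0 → S0 → S0 → S0 → S0 → S0 → S0 → S0 → S0 → S0 → S0
End state S0 is accepting.

Yes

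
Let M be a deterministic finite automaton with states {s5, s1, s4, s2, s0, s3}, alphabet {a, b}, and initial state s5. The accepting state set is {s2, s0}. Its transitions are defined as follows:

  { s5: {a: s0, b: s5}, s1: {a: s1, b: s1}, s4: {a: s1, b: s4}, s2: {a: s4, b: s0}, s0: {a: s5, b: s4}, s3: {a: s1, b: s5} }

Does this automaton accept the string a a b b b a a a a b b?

Trace: s5 -a-> s0 -a-> s5 -b-> s5 -b-> s5 -b-> s5 -a-> s0 -a-> s5 -a-> s0 -a-> s5 -b-> s5 -b-> s5
End state s5 is not accepting.

No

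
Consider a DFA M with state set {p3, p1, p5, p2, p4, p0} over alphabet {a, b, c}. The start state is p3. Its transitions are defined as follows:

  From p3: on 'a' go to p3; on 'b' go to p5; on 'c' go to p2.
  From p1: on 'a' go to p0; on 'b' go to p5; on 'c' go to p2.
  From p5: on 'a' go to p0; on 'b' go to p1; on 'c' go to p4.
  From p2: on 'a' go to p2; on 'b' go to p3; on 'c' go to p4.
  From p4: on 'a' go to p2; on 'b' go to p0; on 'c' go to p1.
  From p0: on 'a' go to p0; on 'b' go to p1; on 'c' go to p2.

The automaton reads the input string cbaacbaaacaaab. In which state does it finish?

p3

start at p3
read 'c': p3 → p2
read 'b': p2 → p3
read 'a': p3 → p3
read 'a': p3 → p3
read 'c': p3 → p2
read 'b': p2 → p3
read 'a': p3 → p3
read 'a': p3 → p3
read 'a': p3 → p3
read 'c': p3 → p2
read 'a': p2 → p2
read 'a': p2 → p2
read 'a': p2 → p2
read 'b': p2 → p3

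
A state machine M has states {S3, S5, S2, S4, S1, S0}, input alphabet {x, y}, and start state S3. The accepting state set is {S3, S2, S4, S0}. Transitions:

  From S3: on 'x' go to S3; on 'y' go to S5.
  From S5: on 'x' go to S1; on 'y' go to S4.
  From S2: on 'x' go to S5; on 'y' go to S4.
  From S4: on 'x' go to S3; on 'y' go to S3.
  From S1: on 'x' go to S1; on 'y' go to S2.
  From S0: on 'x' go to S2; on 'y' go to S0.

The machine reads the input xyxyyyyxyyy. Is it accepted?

Yes

Trace: S3 -x-> S3 -y-> S5 -x-> S1 -y-> S2 -y-> S4 -y-> S3 -y-> S5 -x-> S1 -y-> S2 -y-> S4 -y-> S3
End state S3 is accepting.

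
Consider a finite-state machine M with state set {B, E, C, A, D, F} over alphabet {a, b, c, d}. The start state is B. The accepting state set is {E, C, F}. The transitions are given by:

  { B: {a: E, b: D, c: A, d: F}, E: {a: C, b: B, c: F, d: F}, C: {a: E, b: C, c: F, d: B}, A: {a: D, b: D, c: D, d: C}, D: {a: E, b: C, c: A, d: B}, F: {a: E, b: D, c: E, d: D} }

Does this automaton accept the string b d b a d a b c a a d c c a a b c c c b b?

B → D → B → D → E → F → E → B → A → D → E → F → E → F → E → C → C → F → E → F → D → C
End state C is accepting.

Yes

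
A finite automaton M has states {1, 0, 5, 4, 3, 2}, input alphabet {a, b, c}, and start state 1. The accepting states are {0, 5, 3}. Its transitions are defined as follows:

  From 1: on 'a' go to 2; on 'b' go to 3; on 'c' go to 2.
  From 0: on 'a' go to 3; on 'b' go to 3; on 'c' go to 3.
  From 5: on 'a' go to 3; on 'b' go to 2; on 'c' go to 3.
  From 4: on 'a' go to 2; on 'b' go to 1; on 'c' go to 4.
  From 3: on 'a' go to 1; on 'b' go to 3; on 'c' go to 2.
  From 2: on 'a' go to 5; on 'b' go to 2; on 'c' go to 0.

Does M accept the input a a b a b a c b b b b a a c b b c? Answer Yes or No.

1 → 2 → 5 → 2 → 5 → 2 → 5 → 3 → 3 → 3 → 3 → 3 → 1 → 2 → 0 → 3 → 3 → 2
End state 2 is not accepting.

No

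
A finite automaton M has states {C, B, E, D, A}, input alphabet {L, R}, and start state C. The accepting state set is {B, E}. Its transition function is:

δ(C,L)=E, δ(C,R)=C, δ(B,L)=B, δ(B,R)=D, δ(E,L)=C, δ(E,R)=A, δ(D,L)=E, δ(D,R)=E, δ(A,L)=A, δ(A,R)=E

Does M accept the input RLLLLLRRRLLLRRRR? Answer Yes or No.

C → C → E → C → E → C → E → A → E → A → A → A → A → E → A → E → A
End state A is not accepting.

No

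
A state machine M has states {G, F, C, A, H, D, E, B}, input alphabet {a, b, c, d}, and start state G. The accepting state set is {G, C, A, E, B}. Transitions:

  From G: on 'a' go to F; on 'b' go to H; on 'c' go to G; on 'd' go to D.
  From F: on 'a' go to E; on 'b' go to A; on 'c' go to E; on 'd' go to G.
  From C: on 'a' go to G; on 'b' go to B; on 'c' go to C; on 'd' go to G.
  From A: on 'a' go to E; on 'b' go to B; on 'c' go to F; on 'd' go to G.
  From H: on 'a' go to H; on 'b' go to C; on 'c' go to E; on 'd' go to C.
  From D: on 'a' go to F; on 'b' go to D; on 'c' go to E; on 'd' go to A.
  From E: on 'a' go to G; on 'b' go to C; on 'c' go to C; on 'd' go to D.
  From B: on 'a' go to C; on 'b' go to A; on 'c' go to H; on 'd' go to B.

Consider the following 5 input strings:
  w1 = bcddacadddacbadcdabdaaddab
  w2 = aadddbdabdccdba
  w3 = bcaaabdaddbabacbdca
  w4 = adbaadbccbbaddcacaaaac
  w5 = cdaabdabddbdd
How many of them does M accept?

3

w1: G → H → E → D → A → E → C → G → D → A → G → F → E → C → G → D → E → D → F → A → G → F → E → D → A → E → C  → end C, accepted
w2: G → F → E → D → A → G → H → C → G → H → C → C → C → G → H → H  → end H, rejected
w3: G → H → E → G → F → E → C → G → F → G → D → D → F → A → E → C → B → B → H → H  → end H, rejected
w4: G → F → G → H → H → H → C → B → H → E → C → B → C → G → D → E → G → G → F → E → G → F → E  → end E, accepted
w5: G → G → D → F → E → C → G → F → A → G → D → D → A → G  → end G, accepted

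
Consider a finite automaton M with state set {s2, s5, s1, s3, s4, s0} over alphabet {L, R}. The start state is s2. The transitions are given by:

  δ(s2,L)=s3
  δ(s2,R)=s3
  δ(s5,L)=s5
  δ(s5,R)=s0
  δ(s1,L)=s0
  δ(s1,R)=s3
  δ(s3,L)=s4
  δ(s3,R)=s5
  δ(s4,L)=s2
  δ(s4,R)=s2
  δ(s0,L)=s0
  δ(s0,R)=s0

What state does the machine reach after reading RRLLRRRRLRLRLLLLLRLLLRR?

Trace: s2 -R-> s3 -R-> s5 -L-> s5 -L-> s5 -R-> s0 -R-> s0 -R-> s0 -R-> s0 -L-> s0 -R-> s0 -L-> s0 -R-> s0 -L-> s0 -L-> s0 -L-> s0 -L-> s0 -L-> s0 -R-> s0 -L-> s0 -L-> s0 -L-> s0 -R-> s0 -R-> s0

s0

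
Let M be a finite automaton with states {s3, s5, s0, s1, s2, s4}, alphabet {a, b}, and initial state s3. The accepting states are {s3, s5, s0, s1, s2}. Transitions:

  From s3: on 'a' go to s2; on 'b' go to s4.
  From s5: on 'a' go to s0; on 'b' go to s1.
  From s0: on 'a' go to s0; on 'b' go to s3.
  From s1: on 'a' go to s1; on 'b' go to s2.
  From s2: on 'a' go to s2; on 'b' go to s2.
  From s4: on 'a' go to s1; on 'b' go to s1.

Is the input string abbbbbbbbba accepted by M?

Yes

start at s3
read 'a': s3 → s2
read 'b': s2 → s2
read 'b': s2 → s2
read 'b': s2 → s2
read 'b': s2 → s2
read 'b': s2 → s2
read 'b': s2 → s2
read 'b': s2 → s2
read 'b': s2 → s2
read 'b': s2 → s2
read 'a': s2 → s2
End state s2 is accepting.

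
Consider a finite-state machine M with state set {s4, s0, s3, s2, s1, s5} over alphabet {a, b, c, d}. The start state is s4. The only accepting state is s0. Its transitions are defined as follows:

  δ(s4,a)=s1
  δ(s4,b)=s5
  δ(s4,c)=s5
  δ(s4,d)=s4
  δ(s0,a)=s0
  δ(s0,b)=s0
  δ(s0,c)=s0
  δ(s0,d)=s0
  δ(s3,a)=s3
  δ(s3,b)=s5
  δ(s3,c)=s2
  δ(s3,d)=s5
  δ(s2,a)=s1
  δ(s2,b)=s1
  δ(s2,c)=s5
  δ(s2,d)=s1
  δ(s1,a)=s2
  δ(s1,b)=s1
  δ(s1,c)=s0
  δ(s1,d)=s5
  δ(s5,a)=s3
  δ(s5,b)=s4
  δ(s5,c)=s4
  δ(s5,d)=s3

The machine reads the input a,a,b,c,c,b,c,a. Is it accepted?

Yes

s4 → s1 → s2 → s1 → s0 → s0 → s0 → s0 → s0
End state s0 is accepting.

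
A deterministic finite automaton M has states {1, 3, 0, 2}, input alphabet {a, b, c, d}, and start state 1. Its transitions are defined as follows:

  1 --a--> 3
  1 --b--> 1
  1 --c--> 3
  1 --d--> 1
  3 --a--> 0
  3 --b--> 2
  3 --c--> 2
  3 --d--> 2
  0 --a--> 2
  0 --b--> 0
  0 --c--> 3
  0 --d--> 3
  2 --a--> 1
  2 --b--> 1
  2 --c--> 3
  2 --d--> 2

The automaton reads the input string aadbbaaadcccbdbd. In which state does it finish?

1

1 → 3 → 0 → 3 → 2 → 1 → 3 → 0 → 2 → 2 → 3 → 2 → 3 → 2 → 2 → 1 → 1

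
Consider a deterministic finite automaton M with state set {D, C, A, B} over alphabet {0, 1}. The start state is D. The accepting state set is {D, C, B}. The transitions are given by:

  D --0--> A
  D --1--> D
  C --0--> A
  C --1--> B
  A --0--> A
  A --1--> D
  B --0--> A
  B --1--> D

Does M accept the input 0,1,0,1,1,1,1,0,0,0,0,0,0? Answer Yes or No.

Trace: D -0-> A -1-> D -0-> A -1-> D -1-> D -1-> D -1-> D -0-> A -0-> A -0-> A -0-> A -0-> A -0-> A
End state A is not accepting.

No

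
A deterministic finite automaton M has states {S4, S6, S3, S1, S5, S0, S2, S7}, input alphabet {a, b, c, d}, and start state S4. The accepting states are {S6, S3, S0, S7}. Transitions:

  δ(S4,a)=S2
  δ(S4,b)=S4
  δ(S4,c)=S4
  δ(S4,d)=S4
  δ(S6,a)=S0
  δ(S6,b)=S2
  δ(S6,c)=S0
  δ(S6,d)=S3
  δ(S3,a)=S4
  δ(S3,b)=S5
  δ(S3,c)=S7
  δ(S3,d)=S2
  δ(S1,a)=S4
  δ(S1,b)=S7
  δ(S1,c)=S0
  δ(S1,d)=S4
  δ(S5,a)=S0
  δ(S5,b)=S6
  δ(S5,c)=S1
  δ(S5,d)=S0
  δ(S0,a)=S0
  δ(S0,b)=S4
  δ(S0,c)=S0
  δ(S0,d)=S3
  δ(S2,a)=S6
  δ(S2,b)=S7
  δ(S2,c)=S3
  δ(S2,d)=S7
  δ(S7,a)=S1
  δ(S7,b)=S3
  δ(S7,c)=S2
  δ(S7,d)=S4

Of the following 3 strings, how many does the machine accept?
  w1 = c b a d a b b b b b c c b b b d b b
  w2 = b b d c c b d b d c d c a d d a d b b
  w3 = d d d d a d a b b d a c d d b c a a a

2

w1: S4 → S4 → S4 → S2 → S7 → S1 → S7 → S3 → S5 → S6 → S2 → S3 → S7 → S3 → S5 → S6 → S3 → S5 → S6  → end S6, accepted
w2: S4 → S4 → S4 → S4 → S4 → S4 → S4 → S4 → S4 → S4 → S4 → S4 → S4 → S2 → S7 → S4 → S2 → S7 → S3 → S5  → end S5, rejected
w3: S4 → S4 → S4 → S4 → S4 → S2 → S7 → S1 → S7 → S3 → S2 → S6 → S0 → S3 → S2 → S7 → S2 → S6 → S0 → S0  → end S0, accepted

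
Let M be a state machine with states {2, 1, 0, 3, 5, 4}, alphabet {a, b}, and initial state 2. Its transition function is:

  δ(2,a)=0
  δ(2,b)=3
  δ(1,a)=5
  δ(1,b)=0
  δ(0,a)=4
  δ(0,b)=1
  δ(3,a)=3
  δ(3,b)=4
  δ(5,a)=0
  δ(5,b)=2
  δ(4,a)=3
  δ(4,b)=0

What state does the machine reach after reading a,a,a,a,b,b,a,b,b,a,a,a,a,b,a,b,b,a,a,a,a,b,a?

3

Trace: 2 -a-> 0 -a-> 4 -a-> 3 -a-> 3 -b-> 4 -b-> 0 -a-> 4 -b-> 0 -b-> 1 -a-> 5 -a-> 0 -a-> 4 -a-> 3 -b-> 4 -a-> 3 -b-> 4 -b-> 0 -a-> 4 -a-> 3 -a-> 3 -a-> 3 -b-> 4 -a-> 3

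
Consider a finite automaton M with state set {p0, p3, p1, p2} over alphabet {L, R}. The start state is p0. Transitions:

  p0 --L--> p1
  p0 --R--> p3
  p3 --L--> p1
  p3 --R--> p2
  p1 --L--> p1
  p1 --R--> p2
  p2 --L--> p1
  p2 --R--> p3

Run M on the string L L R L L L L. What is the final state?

p1

Trace: p0 -L-> p1 -L-> p1 -R-> p2 -L-> p1 -L-> p1 -L-> p1 -L-> p1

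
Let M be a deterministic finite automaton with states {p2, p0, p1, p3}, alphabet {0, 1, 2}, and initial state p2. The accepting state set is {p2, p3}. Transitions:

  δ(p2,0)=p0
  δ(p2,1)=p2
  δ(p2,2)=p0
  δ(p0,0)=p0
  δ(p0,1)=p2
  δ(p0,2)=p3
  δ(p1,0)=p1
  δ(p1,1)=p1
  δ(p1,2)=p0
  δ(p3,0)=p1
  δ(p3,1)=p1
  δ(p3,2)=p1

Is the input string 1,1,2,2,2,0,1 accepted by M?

p2 → p2 → p2 → p0 → p3 → p1 → p1 → p1
End state p1 is not accepting.

No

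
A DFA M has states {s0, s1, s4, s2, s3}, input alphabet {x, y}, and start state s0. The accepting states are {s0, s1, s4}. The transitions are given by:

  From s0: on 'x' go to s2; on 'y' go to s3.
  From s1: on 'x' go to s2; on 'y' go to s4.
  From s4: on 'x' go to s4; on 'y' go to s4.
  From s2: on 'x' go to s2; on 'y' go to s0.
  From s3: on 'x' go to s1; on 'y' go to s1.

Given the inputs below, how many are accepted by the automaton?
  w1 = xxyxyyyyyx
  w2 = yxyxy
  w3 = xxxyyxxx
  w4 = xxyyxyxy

3

w1: s0 → s2 → s2 → s0 → s2 → s0 → s3 → s1 → s4 → s4 → s4  → end s4, accepted
w2: s0 → s3 → s1 → s4 → s4 → s4  → end s4, accepted
w3: s0 → s2 → s2 → s2 → s0 → s3 → s1 → s2 → s2  → end s2, rejected
w4: s0 → s2 → s2 → s0 → s3 → s1 → s4 → s4 → s4  → end s4, accepted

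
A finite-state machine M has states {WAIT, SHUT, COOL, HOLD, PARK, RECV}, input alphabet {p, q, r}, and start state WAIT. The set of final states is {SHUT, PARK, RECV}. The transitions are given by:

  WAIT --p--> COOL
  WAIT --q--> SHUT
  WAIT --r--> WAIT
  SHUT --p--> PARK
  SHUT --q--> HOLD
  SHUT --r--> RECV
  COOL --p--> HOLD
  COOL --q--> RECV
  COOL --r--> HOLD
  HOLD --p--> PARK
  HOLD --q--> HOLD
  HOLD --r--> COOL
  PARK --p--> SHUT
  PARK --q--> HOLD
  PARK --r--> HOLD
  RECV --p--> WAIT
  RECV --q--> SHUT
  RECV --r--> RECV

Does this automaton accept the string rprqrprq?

Yes

start at WAIT
read 'r': WAIT → WAIT
read 'p': WAIT → COOL
read 'r': COOL → HOLD
read 'q': HOLD → HOLD
read 'r': HOLD → COOL
read 'p': COOL → HOLD
read 'r': HOLD → COOL
read 'q': COOL → RECV
End state RECV is accepting.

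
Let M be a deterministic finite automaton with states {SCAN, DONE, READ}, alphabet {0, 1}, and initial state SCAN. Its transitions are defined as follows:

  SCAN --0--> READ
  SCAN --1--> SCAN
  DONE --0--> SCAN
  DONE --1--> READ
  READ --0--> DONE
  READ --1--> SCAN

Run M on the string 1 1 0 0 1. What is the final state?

READ

start at SCAN
read '1': SCAN → SCAN
read '1': SCAN → SCAN
read '0': SCAN → READ
read '0': READ → DONE
read '1': DONE → READ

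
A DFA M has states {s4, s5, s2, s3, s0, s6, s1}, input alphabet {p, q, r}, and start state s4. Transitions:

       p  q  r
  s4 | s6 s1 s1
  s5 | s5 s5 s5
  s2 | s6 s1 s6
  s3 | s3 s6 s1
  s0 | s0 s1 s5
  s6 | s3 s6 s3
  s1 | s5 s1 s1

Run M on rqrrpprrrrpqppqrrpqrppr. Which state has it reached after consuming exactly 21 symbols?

s5

s4 → s1 → s1 → s1 → s1 → s5 → s5 → s5 → s5 → s5 → s5 → s5 → s5 → s5 → s5 → s5 → s5 → s5 → s5 → s5 → s5 → s5
After 21 symbols: s5.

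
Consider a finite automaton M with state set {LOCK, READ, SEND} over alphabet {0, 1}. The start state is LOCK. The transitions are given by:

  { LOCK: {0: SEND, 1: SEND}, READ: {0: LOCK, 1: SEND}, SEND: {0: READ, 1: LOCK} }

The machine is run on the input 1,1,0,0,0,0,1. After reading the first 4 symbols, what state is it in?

READ

Trace: LOCK -1-> SEND -1-> LOCK -0-> SEND -0-> READ
After 4 symbols: READ.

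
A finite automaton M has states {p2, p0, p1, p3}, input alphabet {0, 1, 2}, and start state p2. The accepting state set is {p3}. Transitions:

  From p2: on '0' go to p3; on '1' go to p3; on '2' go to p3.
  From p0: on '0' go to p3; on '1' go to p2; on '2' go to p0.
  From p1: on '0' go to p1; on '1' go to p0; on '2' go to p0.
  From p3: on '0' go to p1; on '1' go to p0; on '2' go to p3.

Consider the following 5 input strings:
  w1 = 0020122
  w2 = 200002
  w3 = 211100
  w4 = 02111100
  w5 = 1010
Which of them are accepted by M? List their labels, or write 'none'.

w1:
  start at p2
  read '0': p2 → p3
  read '0': p3 → p1
  read '2': p1 → p0
  read '0': p0 → p3
  read '1': p3 → p0
  read '2': p0 → p0
  read '2': p0 → p0
  end p0, rejected
w2:
  start at p2
  read '2': p2 → p3
  read '0': p3 → p1
  read '0': p1 → p1
  read '0': p1 → p1
  read '0': p1 → p1
  read '2': p1 → p0
  end p0, rejected
w3:
  start at p2
  read '2': p2 → p3
  read '1': p3 → p0
  read '1': p0 → p2
  read '1': p2 → p3
  read '0': p3 → p1
  read '0': p1 → p1
  end p1, rejected
w4:
  start at p2
  read '0': p2 → p3
  read '2': p3 → p3
  read '1': p3 → p0
  read '1': p0 → p2
  read '1': p2 → p3
  read '1': p3 → p0
  read '0': p0 → p3
  read '0': p3 → p1
  end p1, rejected
w5:
  start at p2
  read '1': p2 → p3
  read '0': p3 → p1
  read '1': p1 → p0
  read '0': p0 → p3
  end p3, accepted

w5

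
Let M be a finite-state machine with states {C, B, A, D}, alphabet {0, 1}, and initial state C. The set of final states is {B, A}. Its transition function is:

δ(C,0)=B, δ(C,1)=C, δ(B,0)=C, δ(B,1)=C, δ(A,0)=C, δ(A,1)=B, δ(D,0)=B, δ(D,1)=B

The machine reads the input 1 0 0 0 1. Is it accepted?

start at C
read '1': C → C
read '0': C → B
read '0': B → C
read '0': C → B
read '1': B → C
End state C is not accepting.

No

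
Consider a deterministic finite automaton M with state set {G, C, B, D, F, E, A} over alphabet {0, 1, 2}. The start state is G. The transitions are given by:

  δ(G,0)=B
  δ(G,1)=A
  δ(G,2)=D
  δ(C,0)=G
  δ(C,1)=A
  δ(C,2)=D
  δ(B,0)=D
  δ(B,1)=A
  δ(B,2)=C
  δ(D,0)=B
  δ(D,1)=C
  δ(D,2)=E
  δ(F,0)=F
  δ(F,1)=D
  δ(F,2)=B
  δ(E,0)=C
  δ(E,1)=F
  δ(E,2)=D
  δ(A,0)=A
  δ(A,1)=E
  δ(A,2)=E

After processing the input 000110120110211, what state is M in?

A

start at G
read '0': G → B
read '0': B → D
read '0': D → B
read '1': B → A
read '1': A → E
read '0': E → C
read '1': C → A
read '2': A → E
read '0': E → C
read '1': C → A
read '1': A → E
read '0': E → C
read '2': C → D
read '1': D → C
read '1': C → A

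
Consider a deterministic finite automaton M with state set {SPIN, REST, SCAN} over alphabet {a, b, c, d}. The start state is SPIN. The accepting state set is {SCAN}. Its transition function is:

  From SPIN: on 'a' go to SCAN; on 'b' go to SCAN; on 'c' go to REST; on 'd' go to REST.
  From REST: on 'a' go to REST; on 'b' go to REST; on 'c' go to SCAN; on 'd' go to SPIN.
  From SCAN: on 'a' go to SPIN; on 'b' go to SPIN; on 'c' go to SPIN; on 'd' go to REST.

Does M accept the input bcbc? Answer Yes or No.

Trace: SPIN -b-> SCAN -c-> SPIN -b-> SCAN -c-> SPIN
End state SPIN is not accepting.

No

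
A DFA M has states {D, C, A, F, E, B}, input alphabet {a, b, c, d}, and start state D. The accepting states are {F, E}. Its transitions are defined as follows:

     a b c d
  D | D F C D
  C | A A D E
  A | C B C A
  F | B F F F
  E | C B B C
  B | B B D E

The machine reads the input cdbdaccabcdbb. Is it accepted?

Yes

start at D
read 'c': D → C
read 'd': C → E
read 'b': E → B
read 'd': B → E
read 'a': E → C
read 'c': C → D
read 'c': D → C
read 'a': C → A
read 'b': A → B
read 'c': B → D
read 'd': D → D
read 'b': D → F
read 'b': F → F
End state F is accepting.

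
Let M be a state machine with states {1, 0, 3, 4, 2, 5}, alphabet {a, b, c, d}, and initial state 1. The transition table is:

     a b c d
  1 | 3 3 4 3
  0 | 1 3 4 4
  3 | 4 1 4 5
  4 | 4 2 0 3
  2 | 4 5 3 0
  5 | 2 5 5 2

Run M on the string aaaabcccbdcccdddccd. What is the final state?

start at 1
read 'a': 1 → 3
read 'a': 3 → 4
read 'a': 4 → 4
read 'a': 4 → 4
read 'b': 4 → 2
read 'c': 2 → 3
read 'c': 3 → 4
read 'c': 4 → 0
read 'b': 0 → 3
read 'd': 3 → 5
read 'c': 5 → 5
read 'c': 5 → 5
read 'c': 5 → 5
read 'd': 5 → 2
read 'd': 2 → 0
read 'd': 0 → 4
read 'c': 4 → 0
read 'c': 0 → 4
read 'd': 4 → 3

3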